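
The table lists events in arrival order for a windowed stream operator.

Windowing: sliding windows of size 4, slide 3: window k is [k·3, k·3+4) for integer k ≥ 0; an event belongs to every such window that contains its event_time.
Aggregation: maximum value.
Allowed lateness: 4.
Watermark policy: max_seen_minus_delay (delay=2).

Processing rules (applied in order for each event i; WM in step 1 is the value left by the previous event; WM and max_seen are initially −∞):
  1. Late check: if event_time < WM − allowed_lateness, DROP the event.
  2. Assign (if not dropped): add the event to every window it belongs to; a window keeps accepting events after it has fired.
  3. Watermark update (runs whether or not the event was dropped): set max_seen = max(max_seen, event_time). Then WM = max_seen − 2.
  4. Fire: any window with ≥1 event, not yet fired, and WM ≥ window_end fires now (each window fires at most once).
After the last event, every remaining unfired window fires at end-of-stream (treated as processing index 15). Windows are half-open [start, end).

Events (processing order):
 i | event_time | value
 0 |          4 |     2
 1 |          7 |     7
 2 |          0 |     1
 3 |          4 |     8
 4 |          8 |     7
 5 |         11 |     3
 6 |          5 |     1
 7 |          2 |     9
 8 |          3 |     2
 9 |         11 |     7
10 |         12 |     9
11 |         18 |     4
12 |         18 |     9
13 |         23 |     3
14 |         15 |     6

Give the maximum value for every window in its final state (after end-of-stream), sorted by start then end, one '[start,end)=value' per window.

[3,7)=8 [6,10)=7 [9,13)=9 [12,16)=9 [15,19)=9 [18,22)=9 [21,25)=3

i=0 t=4 v=2: → [3,7); WM=2
i=1 t=7 v=7: → [6,10); WM=5
i=2 t=0 v=1: DROP (t<5-4); WM=5
i=3 t=4 v=8: → [3,7); WM=5
i=4 t=8 v=7: → [6,10); WM=6
i=5 t=11 v=3: → [9,13); WM=9; [3,7) fires=8
i=6 t=5 v=1: → [3,7); WM=9
i=7 t=2 v=9: DROP (t<9-4); WM=9
i=8 t=3 v=2: DROP (t<9-4); WM=9
i=9 t=11 v=7: → [9,13); WM=9
i=10 t=12 v=9: → [12,16),[9,13); WM=10; [6,10) fires=7
i=11 t=18 v=4: → [18,22),[15,19); WM=16; [9,13) fires=9 [12,16) fires=9
i=12 t=18 v=9: → [18,22),[15,19); WM=16
i=13 t=23 v=3: → [21,25); WM=21; [15,19) fires=9
i=14 t=15 v=6: DROP (t<21-4); WM=21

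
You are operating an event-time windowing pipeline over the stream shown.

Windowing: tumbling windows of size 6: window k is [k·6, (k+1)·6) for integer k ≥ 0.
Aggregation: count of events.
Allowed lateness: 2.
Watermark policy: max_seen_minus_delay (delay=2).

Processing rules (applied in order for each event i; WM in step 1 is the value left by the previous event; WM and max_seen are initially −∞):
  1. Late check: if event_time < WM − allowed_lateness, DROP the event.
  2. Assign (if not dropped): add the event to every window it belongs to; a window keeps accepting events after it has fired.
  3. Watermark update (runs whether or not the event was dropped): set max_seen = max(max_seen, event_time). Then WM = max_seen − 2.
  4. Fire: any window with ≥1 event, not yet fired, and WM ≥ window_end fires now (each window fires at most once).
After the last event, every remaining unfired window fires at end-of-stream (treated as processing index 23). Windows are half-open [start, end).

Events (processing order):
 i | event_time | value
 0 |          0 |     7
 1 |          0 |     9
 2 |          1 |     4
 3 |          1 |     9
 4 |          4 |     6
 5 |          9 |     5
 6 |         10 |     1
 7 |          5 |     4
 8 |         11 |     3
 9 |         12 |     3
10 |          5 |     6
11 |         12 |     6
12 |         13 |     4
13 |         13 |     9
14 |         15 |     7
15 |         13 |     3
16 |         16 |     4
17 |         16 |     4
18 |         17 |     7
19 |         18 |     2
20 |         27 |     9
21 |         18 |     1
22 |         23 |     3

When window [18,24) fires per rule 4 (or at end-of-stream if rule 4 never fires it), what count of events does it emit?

1

i=0 t=0 v=7: → [0,6); WM=-2
i=1 t=0 v=9: → [0,6); WM=-2
i=2 t=1 v=4: → [0,6); WM=-1
i=3 t=1 v=9: → [0,6); WM=-1
i=4 t=4 v=6: → [0,6); WM=2
i=5 t=9 v=5: → [6,12); WM=7; [0,6) fires=5
i=6 t=10 v=1: → [6,12); WM=8
i=7 t=5 v=4: DROP (t<8-2); WM=8
i=8 t=11 v=3: → [6,12); WM=9
i=9 t=12 v=3: → [12,18); WM=10
i=10 t=5 v=6: DROP (t<10-2); WM=10
i=11 t=12 v=6: → [12,18); WM=10
i=12 t=13 v=4: → [12,18); WM=11
i=13 t=13 v=9: → [12,18); WM=11
i=14 t=15 v=7: → [12,18); WM=13; [6,12) fires=3
i=15 t=13 v=3: → [12,18); WM=13
i=16 t=16 v=4: → [12,18); WM=14
i=17 t=16 v=4: → [12,18); WM=14
i=18 t=17 v=7: → [12,18); WM=15
i=19 t=18 v=2: → [18,24); WM=16
i=20 t=27 v=9: → [24,30); WM=25; [12,18) fires=9 [18,24) fires=1
i=21 t=18 v=1: DROP (t<25-2); WM=25
i=22 t=23 v=3: → [18,24); WM=25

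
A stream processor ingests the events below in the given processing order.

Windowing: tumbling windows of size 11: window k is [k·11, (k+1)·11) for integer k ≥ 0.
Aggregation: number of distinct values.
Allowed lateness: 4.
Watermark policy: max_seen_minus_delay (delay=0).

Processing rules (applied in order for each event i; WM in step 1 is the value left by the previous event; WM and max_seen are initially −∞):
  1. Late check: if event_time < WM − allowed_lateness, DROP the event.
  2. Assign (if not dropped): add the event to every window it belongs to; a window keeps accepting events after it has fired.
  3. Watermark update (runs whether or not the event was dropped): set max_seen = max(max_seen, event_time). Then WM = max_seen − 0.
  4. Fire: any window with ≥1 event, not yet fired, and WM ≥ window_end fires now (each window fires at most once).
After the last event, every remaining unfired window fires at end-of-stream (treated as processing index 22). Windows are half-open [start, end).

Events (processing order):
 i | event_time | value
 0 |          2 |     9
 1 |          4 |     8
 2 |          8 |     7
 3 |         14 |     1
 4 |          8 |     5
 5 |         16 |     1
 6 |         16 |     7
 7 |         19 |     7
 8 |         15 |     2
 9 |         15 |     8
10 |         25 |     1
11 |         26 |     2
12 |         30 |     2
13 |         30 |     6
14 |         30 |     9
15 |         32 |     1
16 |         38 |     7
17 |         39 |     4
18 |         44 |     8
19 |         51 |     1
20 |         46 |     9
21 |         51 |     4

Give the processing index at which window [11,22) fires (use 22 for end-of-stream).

i=0 t=2 v=9: → [0,11); WM=2
i=1 t=4 v=8: → [0,11); WM=4
i=2 t=8 v=7: → [0,11); WM=8
i=3 t=14 v=1: → [11,22); WM=14; [0,11) fires=3
i=4 t=8 v=5: DROP (t<14-4); WM=14
i=5 t=16 v=1: → [11,22); WM=16
i=6 t=16 v=7: → [11,22); WM=16
i=7 t=19 v=7: → [11,22); WM=19
i=8 t=15 v=2: → [11,22); WM=19
i=9 t=15 v=8: → [11,22); WM=19
i=10 t=25 v=1: → [22,33); WM=25; [11,22) fires=4
i=11 t=26 v=2: → [22,33); WM=26
i=12 t=30 v=2: → [22,33); WM=30
i=13 t=30 v=6: → [22,33); WM=30
i=14 t=30 v=9: → [22,33); WM=30
i=15 t=32 v=1: → [22,33); WM=32
i=16 t=38 v=7: → [33,44); WM=38; [22,33) fires=4
i=17 t=39 v=4: → [33,44); WM=39
i=18 t=44 v=8: → [44,55); WM=44; [33,44) fires=2
i=19 t=51 v=1: → [44,55); WM=51
i=20 t=46 v=9: DROP (t<51-4); WM=51
i=21 t=51 v=4: → [44,55); WM=51

10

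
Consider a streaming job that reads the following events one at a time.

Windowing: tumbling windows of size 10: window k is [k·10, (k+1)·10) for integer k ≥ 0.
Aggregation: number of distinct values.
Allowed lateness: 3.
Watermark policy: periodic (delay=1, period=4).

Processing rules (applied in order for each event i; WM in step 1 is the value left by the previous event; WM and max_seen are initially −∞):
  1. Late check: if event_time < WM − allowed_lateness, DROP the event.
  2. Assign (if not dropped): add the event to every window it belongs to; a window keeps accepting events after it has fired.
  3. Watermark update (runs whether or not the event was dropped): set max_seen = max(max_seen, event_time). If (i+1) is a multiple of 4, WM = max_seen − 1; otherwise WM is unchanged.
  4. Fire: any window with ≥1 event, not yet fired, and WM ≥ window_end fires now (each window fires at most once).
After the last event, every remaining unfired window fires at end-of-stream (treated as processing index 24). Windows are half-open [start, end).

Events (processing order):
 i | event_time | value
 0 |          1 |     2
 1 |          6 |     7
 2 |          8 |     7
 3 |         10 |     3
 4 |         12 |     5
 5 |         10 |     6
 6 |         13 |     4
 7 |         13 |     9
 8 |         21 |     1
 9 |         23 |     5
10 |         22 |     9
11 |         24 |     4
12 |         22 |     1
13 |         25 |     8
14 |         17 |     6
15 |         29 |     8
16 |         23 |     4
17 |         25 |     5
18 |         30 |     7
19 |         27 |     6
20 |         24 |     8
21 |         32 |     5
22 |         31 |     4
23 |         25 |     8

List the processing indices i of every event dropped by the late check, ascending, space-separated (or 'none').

14 16 20 23

i=0 t=1 v=2: → [0,10); WM=−∞
i=1 t=6 v=7: → [0,10); WM=−∞
i=2 t=8 v=7: → [0,10); WM=−∞
i=3 t=10 v=3: → [10,20); WM=9
i=4 t=12 v=5: → [10,20); WM=9
i=5 t=10 v=6: → [10,20); WM=9
i=6 t=13 v=4: → [10,20); WM=9
i=7 t=13 v=9: → [10,20); WM=12; [0,10) fires=2
i=8 t=21 v=1: → [20,30); WM=12
i=9 t=23 v=5: → [20,30); WM=12
i=10 t=22 v=9: → [20,30); WM=12
i=11 t=24 v=4: → [20,30); WM=23; [10,20) fires=5
i=12 t=22 v=1: → [20,30); WM=23
i=13 t=25 v=8: → [20,30); WM=23
i=14 t=17 v=6: DROP (t<23-3); WM=23
i=15 t=29 v=8: → [20,30); WM=28
i=16 t=23 v=4: DROP (t<28-3); WM=28
i=17 t=25 v=5: → [20,30); WM=28
i=18 t=30 v=7: → [30,40); WM=28
i=19 t=27 v=6: → [20,30); WM=29
i=20 t=24 v=8: DROP (t<29-3); WM=29
i=21 t=32 v=5: → [30,40); WM=29
i=22 t=31 v=4: → [30,40); WM=29
i=23 t=25 v=8: DROP (t<29-3); WM=31; [20,30) fires=6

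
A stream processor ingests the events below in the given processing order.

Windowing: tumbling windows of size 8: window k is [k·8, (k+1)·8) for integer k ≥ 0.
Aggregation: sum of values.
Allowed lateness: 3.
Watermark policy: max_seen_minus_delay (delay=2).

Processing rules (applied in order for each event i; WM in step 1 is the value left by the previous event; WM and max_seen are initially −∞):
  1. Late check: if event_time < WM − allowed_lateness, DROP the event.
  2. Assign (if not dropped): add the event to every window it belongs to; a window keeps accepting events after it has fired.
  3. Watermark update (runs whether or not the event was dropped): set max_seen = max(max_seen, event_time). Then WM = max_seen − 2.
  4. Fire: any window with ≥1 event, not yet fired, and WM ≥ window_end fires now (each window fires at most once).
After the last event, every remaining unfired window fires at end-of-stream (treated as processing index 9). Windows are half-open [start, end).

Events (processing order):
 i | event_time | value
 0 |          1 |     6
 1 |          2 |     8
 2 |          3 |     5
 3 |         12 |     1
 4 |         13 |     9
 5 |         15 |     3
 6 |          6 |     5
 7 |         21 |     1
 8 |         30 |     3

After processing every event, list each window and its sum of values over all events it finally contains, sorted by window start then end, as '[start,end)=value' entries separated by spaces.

[0,8)=19 [8,16)=13 [16,24)=1 [24,32)=3

i=0 t=1 v=6: → [0,8); WM=-1
i=1 t=2 v=8: → [0,8); WM=0
i=2 t=3 v=5: → [0,8); WM=1
i=3 t=12 v=1: → [8,16); WM=10; [0,8) fires=19
i=4 t=13 v=9: → [8,16); WM=11
i=5 t=15 v=3: → [8,16); WM=13
i=6 t=6 v=5: DROP (t<13-3); WM=13
i=7 t=21 v=1: → [16,24); WM=19; [8,16) fires=13
i=8 t=30 v=3: → [24,32); WM=28; [16,24) fires=1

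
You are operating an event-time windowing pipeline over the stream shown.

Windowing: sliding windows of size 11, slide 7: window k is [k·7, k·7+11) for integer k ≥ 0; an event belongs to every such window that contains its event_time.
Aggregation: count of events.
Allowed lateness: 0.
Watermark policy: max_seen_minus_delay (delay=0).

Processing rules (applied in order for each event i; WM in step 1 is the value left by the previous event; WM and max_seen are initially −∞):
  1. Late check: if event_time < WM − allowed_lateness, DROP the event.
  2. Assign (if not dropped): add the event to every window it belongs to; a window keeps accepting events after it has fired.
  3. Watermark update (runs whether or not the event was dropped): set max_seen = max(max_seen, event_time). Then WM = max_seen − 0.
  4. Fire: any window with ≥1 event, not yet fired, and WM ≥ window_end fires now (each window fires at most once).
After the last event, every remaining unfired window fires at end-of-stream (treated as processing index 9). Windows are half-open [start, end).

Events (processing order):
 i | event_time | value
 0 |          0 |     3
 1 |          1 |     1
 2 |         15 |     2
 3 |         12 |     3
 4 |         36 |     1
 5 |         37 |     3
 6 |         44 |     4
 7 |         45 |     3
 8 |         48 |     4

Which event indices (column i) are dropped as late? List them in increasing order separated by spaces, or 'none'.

3

i=0 t=0 v=3: → [0,11); WM=0
i=1 t=1 v=1: → [0,11); WM=1
i=2 t=15 v=2: → [14,25),[7,18); WM=15; [0,11) fires=2
i=3 t=12 v=3: DROP (t<15-0); WM=15
i=4 t=36 v=1: → [35,46),[28,39); WM=36; [7,18) fires=1 [14,25) fires=1
i=5 t=37 v=3: → [35,46),[28,39); WM=37
i=6 t=44 v=4: → [42,53),[35,46); WM=44; [28,39) fires=2
i=7 t=45 v=3: → [42,53),[35,46); WM=45
i=8 t=48 v=4: → [42,53); WM=48; [35,46) fires=4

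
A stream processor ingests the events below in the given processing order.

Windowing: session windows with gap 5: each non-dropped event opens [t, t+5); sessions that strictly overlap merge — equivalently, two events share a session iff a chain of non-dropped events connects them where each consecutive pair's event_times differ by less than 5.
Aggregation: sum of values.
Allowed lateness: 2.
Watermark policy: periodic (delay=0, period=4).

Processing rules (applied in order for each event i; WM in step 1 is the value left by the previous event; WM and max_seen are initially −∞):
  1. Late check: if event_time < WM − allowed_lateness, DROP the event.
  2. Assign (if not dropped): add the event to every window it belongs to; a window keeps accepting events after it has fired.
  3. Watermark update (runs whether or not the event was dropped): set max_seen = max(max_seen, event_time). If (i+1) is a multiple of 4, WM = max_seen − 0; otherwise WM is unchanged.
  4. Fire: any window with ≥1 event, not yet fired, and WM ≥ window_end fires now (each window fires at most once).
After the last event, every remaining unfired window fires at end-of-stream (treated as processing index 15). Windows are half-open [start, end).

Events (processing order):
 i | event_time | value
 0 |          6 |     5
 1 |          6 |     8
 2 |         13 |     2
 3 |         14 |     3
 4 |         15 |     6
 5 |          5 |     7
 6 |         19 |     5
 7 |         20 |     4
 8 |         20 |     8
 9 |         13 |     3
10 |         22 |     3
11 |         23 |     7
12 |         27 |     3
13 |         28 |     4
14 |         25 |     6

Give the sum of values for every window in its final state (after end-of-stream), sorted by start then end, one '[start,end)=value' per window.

i=0 t=6 v=5: → [6,11); WM=−∞
i=1 t=6 v=8: → [6,11); WM=−∞
i=2 t=13 v=2: → [13,18); WM=−∞
i=3 t=14 v=3: → [13,19); WM=14
i=4 t=15 v=6: → [13,20); WM=14
i=5 t=5 v=7: DROP (t<14-2); WM=14
i=6 t=19 v=5: → [13,24); WM=14
i=7 t=20 v=4: → [13,25); WM=20
i=8 t=20 v=8: → [13,25); WM=20
i=9 t=13 v=3: DROP (t<20-2); WM=20
i=10 t=22 v=3: → [13,27); WM=20
i=11 t=23 v=7: → [13,28); WM=23
i=12 t=27 v=3: → [13,32); WM=23
i=13 t=28 v=4: → [13,33); WM=23
i=14 t=25 v=6: → [13,33); WM=23

[6,11)=13 [13,33)=51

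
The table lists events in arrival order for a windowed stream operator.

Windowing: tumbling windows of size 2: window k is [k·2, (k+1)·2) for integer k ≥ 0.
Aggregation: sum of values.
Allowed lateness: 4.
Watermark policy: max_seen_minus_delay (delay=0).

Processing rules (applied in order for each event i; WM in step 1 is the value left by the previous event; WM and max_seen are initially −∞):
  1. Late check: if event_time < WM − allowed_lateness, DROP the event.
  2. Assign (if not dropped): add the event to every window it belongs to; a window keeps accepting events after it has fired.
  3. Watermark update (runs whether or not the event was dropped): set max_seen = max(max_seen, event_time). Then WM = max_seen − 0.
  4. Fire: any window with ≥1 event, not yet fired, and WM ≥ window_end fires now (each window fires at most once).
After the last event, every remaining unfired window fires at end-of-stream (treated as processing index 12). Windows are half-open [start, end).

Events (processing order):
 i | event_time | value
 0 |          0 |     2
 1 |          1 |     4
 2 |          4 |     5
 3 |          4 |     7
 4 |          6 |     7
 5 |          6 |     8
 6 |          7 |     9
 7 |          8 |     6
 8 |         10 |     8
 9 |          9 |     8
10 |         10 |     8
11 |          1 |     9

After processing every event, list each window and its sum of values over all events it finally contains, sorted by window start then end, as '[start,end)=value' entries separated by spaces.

i=0 t=0 v=2: → [0,2); WM=0
i=1 t=1 v=4: → [0,2); WM=1
i=2 t=4 v=5: → [4,6); WM=4; [0,2) fires=6
i=3 t=4 v=7: → [4,6); WM=4
i=4 t=6 v=7: → [6,8); WM=6; [4,6) fires=12
i=5 t=6 v=8: → [6,8); WM=6
i=6 t=7 v=9: → [6,8); WM=7
i=7 t=8 v=6: → [8,10); WM=8; [6,8) fires=24
i=8 t=10 v=8: → [10,12); WM=10; [8,10) fires=6
i=9 t=9 v=8: → [8,10); WM=10
i=10 t=10 v=8: → [10,12); WM=10
i=11 t=1 v=9: DROP (t<10-4); WM=10

[0,2)=6 [4,6)=12 [6,8)=24 [8,10)=14 [10,12)=16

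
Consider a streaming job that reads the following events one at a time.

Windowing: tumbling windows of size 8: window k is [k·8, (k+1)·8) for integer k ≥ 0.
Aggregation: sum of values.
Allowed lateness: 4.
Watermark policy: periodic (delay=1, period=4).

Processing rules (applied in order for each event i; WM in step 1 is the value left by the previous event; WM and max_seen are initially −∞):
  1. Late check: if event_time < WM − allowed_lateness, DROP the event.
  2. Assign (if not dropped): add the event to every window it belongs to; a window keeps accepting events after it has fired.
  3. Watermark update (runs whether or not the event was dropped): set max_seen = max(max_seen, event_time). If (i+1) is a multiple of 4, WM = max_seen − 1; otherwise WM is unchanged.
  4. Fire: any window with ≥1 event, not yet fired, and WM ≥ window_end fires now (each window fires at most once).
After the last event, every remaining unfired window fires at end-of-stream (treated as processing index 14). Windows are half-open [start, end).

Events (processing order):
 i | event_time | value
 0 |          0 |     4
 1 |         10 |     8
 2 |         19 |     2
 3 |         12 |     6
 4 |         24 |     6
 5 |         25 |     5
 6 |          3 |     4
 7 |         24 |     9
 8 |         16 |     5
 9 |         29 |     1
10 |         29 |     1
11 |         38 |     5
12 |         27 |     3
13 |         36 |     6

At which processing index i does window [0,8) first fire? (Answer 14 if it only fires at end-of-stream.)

3

i=0 t=0 v=4: → [0,8); WM=−∞
i=1 t=10 v=8: → [8,16); WM=−∞
i=2 t=19 v=2: → [16,24); WM=−∞
i=3 t=12 v=6: → [8,16); WM=18; [0,8) fires=4 [8,16) fires=14
i=4 t=24 v=6: → [24,32); WM=18
i=5 t=25 v=5: → [24,32); WM=18
i=6 t=3 v=4: DROP (t<18-4); WM=18
i=7 t=24 v=9: → [24,32); WM=24; [16,24) fires=2
i=8 t=16 v=5: DROP (t<24-4); WM=24
i=9 t=29 v=1: → [24,32); WM=24
i=10 t=29 v=1: → [24,32); WM=24
i=11 t=38 v=5: → [32,40); WM=37; [24,32) fires=22
i=12 t=27 v=3: DROP (t<37-4); WM=37
i=13 t=36 v=6: → [32,40); WM=37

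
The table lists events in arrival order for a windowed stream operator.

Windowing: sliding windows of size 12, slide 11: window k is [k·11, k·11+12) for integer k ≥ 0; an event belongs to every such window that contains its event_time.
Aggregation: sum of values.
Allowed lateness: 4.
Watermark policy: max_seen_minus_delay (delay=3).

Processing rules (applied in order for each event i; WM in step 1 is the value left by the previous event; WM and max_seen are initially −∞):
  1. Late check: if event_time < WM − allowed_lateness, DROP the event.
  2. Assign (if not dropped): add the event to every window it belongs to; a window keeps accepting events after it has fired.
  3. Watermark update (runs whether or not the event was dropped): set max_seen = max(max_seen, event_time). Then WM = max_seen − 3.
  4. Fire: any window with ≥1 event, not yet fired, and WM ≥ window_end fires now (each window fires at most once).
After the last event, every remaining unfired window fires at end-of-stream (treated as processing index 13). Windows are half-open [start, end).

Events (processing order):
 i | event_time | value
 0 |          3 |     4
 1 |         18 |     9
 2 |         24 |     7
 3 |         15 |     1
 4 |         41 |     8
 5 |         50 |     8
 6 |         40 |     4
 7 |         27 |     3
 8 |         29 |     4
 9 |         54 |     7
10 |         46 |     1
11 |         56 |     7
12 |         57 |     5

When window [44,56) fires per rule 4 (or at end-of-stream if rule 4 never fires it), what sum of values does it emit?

15

i=0 t=3 v=4: → [0,12); WM=0
i=1 t=18 v=9: → [11,23); WM=15; [0,12) fires=4
i=2 t=24 v=7: → [22,34); WM=21
i=3 t=15 v=1: DROP (t<21-4); WM=21
i=4 t=41 v=8: → [33,45); WM=38; [11,23) fires=9 [22,34) fires=7
i=5 t=50 v=8: → [44,56); WM=47; [33,45) fires=8
i=6 t=40 v=4: DROP (t<47-4); WM=47
i=7 t=27 v=3: DROP (t<47-4); WM=47
i=8 t=29 v=4: DROP (t<47-4); WM=47
i=9 t=54 v=7: → [44,56); WM=51
i=10 t=46 v=1: DROP (t<51-4); WM=51
i=11 t=56 v=7: → [55,67); WM=53
i=12 t=57 v=5: → [55,67); WM=54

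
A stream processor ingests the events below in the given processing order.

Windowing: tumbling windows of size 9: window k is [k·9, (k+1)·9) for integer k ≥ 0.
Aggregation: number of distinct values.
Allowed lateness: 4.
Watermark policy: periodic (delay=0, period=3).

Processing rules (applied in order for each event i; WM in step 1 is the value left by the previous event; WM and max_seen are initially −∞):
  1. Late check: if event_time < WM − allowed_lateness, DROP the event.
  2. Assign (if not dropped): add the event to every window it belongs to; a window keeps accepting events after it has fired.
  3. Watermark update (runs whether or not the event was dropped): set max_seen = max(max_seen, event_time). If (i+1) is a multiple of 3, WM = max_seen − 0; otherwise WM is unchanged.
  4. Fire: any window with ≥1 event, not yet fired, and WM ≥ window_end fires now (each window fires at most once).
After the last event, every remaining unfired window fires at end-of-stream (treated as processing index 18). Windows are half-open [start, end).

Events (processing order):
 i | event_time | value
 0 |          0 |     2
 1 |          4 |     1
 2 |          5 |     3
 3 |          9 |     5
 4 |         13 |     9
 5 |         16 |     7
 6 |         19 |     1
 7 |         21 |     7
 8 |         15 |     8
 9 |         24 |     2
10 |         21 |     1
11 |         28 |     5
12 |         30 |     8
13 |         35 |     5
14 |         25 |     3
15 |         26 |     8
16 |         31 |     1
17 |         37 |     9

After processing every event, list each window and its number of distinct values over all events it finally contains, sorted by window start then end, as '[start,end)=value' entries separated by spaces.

i=0 t=0 v=2: → [0,9); WM=−∞
i=1 t=4 v=1: → [0,9); WM=−∞
i=2 t=5 v=3: → [0,9); WM=5
i=3 t=9 v=5: → [9,18); WM=5
i=4 t=13 v=9: → [9,18); WM=5
i=5 t=16 v=7: → [9,18); WM=16; [0,9) fires=3
i=6 t=19 v=1: → [18,27); WM=16
i=7 t=21 v=7: → [18,27); WM=16
i=8 t=15 v=8: → [9,18); WM=21; [9,18) fires=4
i=9 t=24 v=2: → [18,27); WM=21
i=10 t=21 v=1: → [18,27); WM=21
i=11 t=28 v=5: → [27,36); WM=28; [18,27) fires=3
i=12 t=30 v=8: → [27,36); WM=28
i=13 t=35 v=5: → [27,36); WM=28
i=14 t=25 v=3: → [18,27); WM=35
i=15 t=26 v=8: DROP (t<35-4); WM=35
i=16 t=31 v=1: → [27,36); WM=35
i=17 t=37 v=9: → [36,45); WM=37; [27,36) fires=3

[0,9)=3 [9,18)=4 [18,27)=4 [27,36)=3 [36,45)=1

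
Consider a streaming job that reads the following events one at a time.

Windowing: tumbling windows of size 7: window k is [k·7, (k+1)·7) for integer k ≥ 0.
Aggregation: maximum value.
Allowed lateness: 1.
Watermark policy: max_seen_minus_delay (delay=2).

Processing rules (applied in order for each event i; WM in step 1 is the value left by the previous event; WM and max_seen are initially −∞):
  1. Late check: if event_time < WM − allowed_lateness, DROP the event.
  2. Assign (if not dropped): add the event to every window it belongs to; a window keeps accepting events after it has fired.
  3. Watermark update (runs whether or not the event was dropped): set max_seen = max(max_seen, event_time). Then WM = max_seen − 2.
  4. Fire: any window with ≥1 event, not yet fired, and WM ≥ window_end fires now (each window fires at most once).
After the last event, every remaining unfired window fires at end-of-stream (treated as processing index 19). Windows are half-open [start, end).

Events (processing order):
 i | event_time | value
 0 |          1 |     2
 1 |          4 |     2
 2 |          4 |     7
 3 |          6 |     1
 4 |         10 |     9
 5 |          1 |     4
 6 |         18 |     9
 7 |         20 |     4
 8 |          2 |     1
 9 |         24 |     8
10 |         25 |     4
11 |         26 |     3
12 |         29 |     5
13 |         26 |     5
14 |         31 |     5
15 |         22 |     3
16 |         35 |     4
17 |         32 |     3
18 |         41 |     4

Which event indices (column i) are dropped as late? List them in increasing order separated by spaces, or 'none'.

5 8 15

i=0 t=1 v=2: → [0,7); WM=-1
i=1 t=4 v=2: → [0,7); WM=2
i=2 t=4 v=7: → [0,7); WM=2
i=3 t=6 v=1: → [0,7); WM=4
i=4 t=10 v=9: → [7,14); WM=8; [0,7) fires=7
i=5 t=1 v=4: DROP (t<8-1); WM=8
i=6 t=18 v=9: → [14,21); WM=16; [7,14) fires=9
i=7 t=20 v=4: → [14,21); WM=18
i=8 t=2 v=1: DROP (t<18-1); WM=18
i=9 t=24 v=8: → [21,28); WM=22; [14,21) fires=9
i=10 t=25 v=4: → [21,28); WM=23
i=11 t=26 v=3: → [21,28); WM=24
i=12 t=29 v=5: → [28,35); WM=27
i=13 t=26 v=5: → [21,28); WM=27
i=14 t=31 v=5: → [28,35); WM=29; [21,28) fires=8
i=15 t=22 v=3: DROP (t<29-1); WM=29
i=16 t=35 v=4: → [35,42); WM=33
i=17 t=32 v=3: → [28,35); WM=33
i=18 t=41 v=4: → [35,42); WM=39; [28,35) fires=5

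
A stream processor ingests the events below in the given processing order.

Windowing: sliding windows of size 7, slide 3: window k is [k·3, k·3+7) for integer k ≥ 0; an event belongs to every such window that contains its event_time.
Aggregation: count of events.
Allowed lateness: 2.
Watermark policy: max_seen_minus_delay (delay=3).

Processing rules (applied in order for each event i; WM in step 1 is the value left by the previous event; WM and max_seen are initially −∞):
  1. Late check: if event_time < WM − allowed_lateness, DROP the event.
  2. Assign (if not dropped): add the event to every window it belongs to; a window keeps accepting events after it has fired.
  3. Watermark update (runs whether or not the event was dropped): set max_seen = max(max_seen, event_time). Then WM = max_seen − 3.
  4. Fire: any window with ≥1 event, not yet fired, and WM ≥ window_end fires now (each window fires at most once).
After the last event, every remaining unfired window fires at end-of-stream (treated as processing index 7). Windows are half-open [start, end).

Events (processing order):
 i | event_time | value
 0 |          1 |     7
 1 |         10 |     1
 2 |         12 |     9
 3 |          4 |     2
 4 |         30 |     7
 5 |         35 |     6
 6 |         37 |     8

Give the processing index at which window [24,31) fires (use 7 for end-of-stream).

i=0 t=1 v=7: → [0,7); WM=-2
i=1 t=10 v=1: → [9,16),[6,13); WM=7; [0,7) fires=1
i=2 t=12 v=9: → [12,19),[9,16),[6,13); WM=9
i=3 t=4 v=2: DROP (t<9-2); WM=9
i=4 t=30 v=7: → [30,37),[27,34),[24,31); WM=27; [6,13) fires=2 [9,16) fires=2 [12,19) fires=1
i=5 t=35 v=6: → [33,40),[30,37); WM=32; [24,31) fires=1
i=6 t=37 v=8: → [36,43),[33,40); WM=34; [27,34) fires=1

5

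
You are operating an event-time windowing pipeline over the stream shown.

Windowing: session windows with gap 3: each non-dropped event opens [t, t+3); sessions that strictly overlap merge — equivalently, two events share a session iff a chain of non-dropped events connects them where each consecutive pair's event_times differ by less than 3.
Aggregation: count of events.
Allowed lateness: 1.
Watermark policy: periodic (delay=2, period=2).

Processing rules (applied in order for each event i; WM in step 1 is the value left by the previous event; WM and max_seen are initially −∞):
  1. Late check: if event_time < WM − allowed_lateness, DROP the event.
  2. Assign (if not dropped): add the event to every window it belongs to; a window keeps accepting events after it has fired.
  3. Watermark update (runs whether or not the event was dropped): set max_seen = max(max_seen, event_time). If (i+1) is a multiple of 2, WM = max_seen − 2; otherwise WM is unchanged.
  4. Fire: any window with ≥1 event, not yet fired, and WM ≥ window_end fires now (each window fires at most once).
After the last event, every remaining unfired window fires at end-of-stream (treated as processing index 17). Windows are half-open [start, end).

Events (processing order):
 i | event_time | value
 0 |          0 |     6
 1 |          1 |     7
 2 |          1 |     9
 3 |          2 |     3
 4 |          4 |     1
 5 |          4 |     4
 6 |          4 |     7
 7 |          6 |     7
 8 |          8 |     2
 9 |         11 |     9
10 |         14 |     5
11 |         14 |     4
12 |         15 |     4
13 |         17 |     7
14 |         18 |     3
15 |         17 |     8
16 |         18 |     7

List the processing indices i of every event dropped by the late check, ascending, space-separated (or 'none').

i=0 t=0 v=6: → [0,3); WM=−∞
i=1 t=1 v=7: → [0,4); WM=-1
i=2 t=1 v=9: → [0,4); WM=-1
i=3 t=2 v=3: → [0,5); WM=0
i=4 t=4 v=1: → [0,7); WM=0
i=5 t=4 v=4: → [0,7); WM=2
i=6 t=4 v=7: → [0,7); WM=2
i=7 t=6 v=7: → [0,9); WM=4
i=8 t=8 v=2: → [0,11); WM=4
i=9 t=11 v=9: → [11,14); WM=9
i=10 t=14 v=5: → [14,17); WM=9
i=11 t=14 v=4: → [14,17); WM=12
i=12 t=15 v=4: → [14,18); WM=12
i=13 t=17 v=7: → [14,20); WM=15
i=14 t=18 v=3: → [14,21); WM=15
i=15 t=17 v=8: → [14,21); WM=16
i=16 t=18 v=7: → [14,21); WM=16

none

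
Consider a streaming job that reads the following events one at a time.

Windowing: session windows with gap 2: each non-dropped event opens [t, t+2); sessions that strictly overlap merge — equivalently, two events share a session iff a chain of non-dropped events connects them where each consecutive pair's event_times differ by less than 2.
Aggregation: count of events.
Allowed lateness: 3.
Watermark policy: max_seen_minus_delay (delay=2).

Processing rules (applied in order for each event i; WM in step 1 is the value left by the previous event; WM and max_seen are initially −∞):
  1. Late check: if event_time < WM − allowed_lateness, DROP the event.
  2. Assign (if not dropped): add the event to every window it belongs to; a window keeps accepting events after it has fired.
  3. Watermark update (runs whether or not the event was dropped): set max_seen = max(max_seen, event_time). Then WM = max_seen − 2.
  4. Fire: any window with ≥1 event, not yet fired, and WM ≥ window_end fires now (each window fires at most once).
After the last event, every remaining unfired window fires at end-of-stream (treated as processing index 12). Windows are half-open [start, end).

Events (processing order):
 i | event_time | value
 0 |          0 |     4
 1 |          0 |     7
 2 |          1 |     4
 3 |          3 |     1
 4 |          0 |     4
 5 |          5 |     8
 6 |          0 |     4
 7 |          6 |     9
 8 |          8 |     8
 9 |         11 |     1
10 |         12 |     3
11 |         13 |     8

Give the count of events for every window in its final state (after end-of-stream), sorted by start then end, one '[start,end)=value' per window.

i=0 t=0 v=4: → [0,2); WM=-2
i=1 t=0 v=7: → [0,2); WM=-2
i=2 t=1 v=4: → [0,3); WM=-1
i=3 t=3 v=1: → [3,5); WM=1
i=4 t=0 v=4: → [0,3); WM=1
i=5 t=5 v=8: → [5,7); WM=3
i=6 t=0 v=4: → [0,3); WM=3
i=7 t=6 v=9: → [5,8); WM=4
i=8 t=8 v=8: → [8,10); WM=6
i=9 t=11 v=1: → [11,13); WM=9
i=10 t=12 v=3: → [11,14); WM=10
i=11 t=13 v=8: → [11,15); WM=11

[0,3)=5 [3,5)=1 [5,8)=2 [8,10)=1 [11,15)=3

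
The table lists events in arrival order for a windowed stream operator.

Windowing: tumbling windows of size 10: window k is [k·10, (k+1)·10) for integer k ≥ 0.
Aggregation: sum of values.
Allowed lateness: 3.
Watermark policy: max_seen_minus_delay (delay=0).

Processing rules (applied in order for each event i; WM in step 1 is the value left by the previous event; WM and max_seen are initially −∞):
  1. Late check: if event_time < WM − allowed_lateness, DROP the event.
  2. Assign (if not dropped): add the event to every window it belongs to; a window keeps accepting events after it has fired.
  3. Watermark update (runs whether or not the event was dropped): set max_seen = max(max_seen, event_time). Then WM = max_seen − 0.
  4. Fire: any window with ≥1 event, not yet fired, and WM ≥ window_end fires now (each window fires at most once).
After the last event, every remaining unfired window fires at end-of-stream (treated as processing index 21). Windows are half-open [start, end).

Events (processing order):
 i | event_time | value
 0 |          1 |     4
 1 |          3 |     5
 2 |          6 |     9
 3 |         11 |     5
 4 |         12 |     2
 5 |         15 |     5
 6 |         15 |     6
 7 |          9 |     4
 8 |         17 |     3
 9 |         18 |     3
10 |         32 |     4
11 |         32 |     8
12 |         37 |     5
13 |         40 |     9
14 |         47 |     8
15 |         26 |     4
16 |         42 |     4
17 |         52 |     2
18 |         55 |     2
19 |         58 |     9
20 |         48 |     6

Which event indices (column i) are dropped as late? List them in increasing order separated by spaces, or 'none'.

i=0 t=1 v=4: → [0,10); WM=1
i=1 t=3 v=5: → [0,10); WM=3
i=2 t=6 v=9: → [0,10); WM=6
i=3 t=11 v=5: → [10,20); WM=11; [0,10) fires=18
i=4 t=12 v=2: → [10,20); WM=12
i=5 t=15 v=5: → [10,20); WM=15
i=6 t=15 v=6: → [10,20); WM=15
i=7 t=9 v=4: DROP (t<15-3); WM=15
i=8 t=17 v=3: → [10,20); WM=17
i=9 t=18 v=3: → [10,20); WM=18
i=10 t=32 v=4: → [30,40); WM=32; [10,20) fires=24
i=11 t=32 v=8: → [30,40); WM=32
i=12 t=37 v=5: → [30,40); WM=37
i=13 t=40 v=9: → [40,50); WM=40; [30,40) fires=17
i=14 t=47 v=8: → [40,50); WM=47
i=15 t=26 v=4: DROP (t<47-3); WM=47
i=16 t=42 v=4: DROP (t<47-3); WM=47
i=17 t=52 v=2: → [50,60); WM=52; [40,50) fires=17
i=18 t=55 v=2: → [50,60); WM=55
i=19 t=58 v=9: → [50,60); WM=58
i=20 t=48 v=6: DROP (t<58-3); WM=58

7 15 16 20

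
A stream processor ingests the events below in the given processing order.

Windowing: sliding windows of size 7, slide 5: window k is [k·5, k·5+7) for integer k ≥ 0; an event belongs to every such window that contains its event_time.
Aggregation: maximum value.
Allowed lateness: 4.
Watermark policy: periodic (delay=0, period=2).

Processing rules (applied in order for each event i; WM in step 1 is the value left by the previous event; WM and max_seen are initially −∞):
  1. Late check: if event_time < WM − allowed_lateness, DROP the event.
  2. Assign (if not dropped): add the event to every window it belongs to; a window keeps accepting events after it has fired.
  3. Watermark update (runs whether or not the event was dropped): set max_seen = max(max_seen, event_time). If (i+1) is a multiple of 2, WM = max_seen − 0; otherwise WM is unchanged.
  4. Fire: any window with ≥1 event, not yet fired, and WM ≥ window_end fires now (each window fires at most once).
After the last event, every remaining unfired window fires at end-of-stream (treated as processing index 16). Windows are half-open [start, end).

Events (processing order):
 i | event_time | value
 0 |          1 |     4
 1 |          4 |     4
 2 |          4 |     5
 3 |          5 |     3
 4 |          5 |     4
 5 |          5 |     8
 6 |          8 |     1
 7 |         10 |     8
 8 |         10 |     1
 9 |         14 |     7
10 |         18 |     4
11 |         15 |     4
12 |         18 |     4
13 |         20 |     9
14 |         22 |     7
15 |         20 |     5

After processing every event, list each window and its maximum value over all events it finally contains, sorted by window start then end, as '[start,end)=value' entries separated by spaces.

i=0 t=1 v=4: → [0,7); WM=−∞
i=1 t=4 v=4: → [0,7); WM=4
i=2 t=4 v=5: → [0,7); WM=4
i=3 t=5 v=3: → [5,12),[0,7); WM=5
i=4 t=5 v=4: → [5,12),[0,7); WM=5
i=5 t=5 v=8: → [5,12),[0,7); WM=5
i=6 t=8 v=1: → [5,12); WM=5
i=7 t=10 v=8: → [10,17),[5,12); WM=10; [0,7) fires=8
i=8 t=10 v=1: → [10,17),[5,12); WM=10
i=9 t=14 v=7: → [10,17); WM=14; [5,12) fires=8
i=10 t=18 v=4: → [15,22); WM=14
i=11 t=15 v=4: → [15,22),[10,17); WM=18; [10,17) fires=8
i=12 t=18 v=4: → [15,22); WM=18
i=13 t=20 v=9: → [20,27),[15,22); WM=20
i=14 t=22 v=7: → [20,27); WM=20
i=15 t=20 v=5: → [20,27),[15,22); WM=22; [15,22) fires=9

[0,7)=8 [5,12)=8 [10,17)=8 [15,22)=9 [20,27)=9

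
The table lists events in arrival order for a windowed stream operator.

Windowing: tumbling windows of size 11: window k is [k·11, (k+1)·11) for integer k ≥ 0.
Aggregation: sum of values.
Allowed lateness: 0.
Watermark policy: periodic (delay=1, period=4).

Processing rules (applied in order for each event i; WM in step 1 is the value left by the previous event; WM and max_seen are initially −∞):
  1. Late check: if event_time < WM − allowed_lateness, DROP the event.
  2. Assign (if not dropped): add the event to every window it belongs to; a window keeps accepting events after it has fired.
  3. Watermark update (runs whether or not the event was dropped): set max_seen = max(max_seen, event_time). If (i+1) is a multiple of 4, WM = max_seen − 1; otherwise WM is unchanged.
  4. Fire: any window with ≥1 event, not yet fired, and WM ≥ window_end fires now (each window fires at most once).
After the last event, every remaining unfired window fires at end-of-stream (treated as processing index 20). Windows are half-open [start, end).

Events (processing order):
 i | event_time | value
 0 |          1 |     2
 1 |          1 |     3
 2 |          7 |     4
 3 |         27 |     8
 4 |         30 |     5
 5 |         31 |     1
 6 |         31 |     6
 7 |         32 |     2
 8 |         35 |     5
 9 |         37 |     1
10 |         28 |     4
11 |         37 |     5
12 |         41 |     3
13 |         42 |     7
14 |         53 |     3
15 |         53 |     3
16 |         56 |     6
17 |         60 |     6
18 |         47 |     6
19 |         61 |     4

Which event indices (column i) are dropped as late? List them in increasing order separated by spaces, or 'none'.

i=0 t=1 v=2: → [0,11); WM=−∞
i=1 t=1 v=3: → [0,11); WM=−∞
i=2 t=7 v=4: → [0,11); WM=−∞
i=3 t=27 v=8: → [22,33); WM=26; [0,11) fires=9
i=4 t=30 v=5: → [22,33); WM=26
i=5 t=31 v=1: → [22,33); WM=26
i=6 t=31 v=6: → [22,33); WM=26
i=7 t=32 v=2: → [22,33); WM=31
i=8 t=35 v=5: → [33,44); WM=31
i=9 t=37 v=1: → [33,44); WM=31
i=10 t=28 v=4: DROP (t<31-0); WM=31
i=11 t=37 v=5: → [33,44); WM=36; [22,33) fires=22
i=12 t=41 v=3: → [33,44); WM=36
i=13 t=42 v=7: → [33,44); WM=36
i=14 t=53 v=3: → [44,55); WM=36
i=15 t=53 v=3: → [44,55); WM=52; [33,44) fires=21
i=16 t=56 v=6: → [55,66); WM=52
i=17 t=60 v=6: → [55,66); WM=52
i=18 t=47 v=6: DROP (t<52-0); WM=52
i=19 t=61 v=4: → [55,66); WM=60; [44,55) fires=6

10 18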